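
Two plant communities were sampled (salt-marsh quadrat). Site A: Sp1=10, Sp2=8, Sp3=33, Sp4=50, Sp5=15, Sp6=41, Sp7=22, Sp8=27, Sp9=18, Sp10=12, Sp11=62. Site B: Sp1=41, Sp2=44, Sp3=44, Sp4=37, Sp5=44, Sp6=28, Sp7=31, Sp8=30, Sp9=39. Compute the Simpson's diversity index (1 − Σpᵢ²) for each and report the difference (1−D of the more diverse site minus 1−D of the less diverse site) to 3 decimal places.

0.012

Site A: N=298, proportions 0.03356, 0.02685, 0.11074, 0.16779, 0.05034, 0.13758, 0.07383, 0.0906, 0.0604, 0.04027, 0.20805, giving 1−D = 0.87406 (working shown to 5 dp, full precision carried).
Site B: N=338, proportions 0.1213, 0.13018, 0.13018, 0.10947, 0.13018, 0.08284, 0.09172, 0.08876, 0.11538, giving 1−D = 0.88600.
Difference = |0.87406 − 0.88600| = 0.01194, i.e. 0.012 to 3 decimal places.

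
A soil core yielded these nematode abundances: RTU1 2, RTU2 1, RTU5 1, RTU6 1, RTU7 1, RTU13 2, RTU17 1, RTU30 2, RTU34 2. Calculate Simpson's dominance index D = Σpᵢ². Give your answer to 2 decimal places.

0.12

Total N = 2+1+1+1+1+2+1+2+2 = 13, so the proportions are 0.1538, 0.0769, 0.0769, 0.0769, 0.0769, 0.1538, 0.0769, 0.1538, 0.1538 (working shown to 4 dp, full precision carried).
D = 0.1538² + 0.0769² + 0.0769² + 0.0769² + 0.0769² + 0.1538² + 0.0769² + 0.1538² + 0.1538² = 0.0237 + 0.0059 + 0.0059 + 0.0059 + 0.0059 + 0.0237 + 0.0059 + 0.0237 + 0.0237 = 0.1243.
To 2 decimal places, D = 0.12.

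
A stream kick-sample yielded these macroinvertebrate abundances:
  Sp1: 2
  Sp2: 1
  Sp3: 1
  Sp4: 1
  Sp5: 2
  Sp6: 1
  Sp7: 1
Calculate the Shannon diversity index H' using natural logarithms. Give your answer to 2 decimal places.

1.89

Total N = 2+1+1+1+2+1+1 = 9, so the proportions are 0.2222, 0.1111, 0.1111, 0.1111, 0.2222, 0.1111, 0.1111 (working shown to 4 dp, full precision carried).
Each pᵢ ln pᵢ term: 0.2222×(-1.5041)=-0.3342, 0.1111×(-2.1972)=-0.2441, 0.1111×(-2.1972)=-0.2441, 0.1111×(-2.1972)=-0.2441, 0.2222×(-1.5041)=-0.3342, 0.1111×(-2.1972)=-0.2441, 0.1111×(-2.1972)=-0.2441.
Sum = -1.8892, so H' = 1.89.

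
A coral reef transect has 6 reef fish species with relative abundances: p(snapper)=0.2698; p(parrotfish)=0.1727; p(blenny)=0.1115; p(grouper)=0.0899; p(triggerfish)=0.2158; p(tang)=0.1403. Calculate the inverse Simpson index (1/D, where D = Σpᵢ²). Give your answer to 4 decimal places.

D = 0.2698² + 0.1727² + 0.1115² + 0.0899² + 0.2158² + 0.1403² = 0.07279204 + 0.02982529 + 0.01243225 + 0.00808201 + 0.04656964 + 0.01968409 = 0.18938532 (working shown to 8 dp, full precision carried).
So 1/D = 5.280240, i.e. 5.2802 to 4 decimal places.

5.2802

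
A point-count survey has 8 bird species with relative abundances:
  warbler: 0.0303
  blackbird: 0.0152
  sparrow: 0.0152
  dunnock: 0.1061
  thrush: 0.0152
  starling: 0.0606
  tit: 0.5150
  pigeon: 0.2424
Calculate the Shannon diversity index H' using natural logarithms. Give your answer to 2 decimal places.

1.39

Each pᵢ ln pᵢ term (working shown to 4 dp, full precision carried): 0.0303×(-3.4966)=-0.1059, 0.0152×(-4.1865)=-0.0636, 0.0152×(-4.1865)=-0.0636, 0.1061×(-2.2434)=-0.2380, 0.0152×(-4.1865)=-0.0636, 0.0606×(-2.8035)=-0.1699, 0.515×(-0.6636)=-0.3417, 0.2424×(-1.4172)=-0.3435.
Sum = -1.3900, so H' = 1.39.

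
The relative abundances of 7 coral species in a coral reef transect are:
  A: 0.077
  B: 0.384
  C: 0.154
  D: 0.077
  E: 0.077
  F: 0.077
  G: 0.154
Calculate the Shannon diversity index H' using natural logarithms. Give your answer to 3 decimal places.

Each pᵢ ln pᵢ term (working shown to 5 dp, full precision carried): 0.077×(-2.56395)=-0.19742, 0.384×(-0.95711)=-0.36753, 0.154×(-1.87080)=-0.28810, 0.077×(-2.56395)=-0.19742, 0.077×(-2.56395)=-0.19742, 0.077×(-2.56395)=-0.19742, 0.154×(-1.87080)=-0.28810.
Sum = -1.73344, so H' = 1.733.

1.733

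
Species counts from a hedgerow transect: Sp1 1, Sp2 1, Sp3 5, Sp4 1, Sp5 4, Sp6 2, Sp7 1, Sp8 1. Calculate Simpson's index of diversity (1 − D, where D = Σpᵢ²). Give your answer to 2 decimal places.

0.80

Total N = 1+1+5+1+4+2+1+1 = 16, so the proportions are 0.0625, 0.0625, 0.3125, 0.0625, 0.25, 0.125, 0.0625, 0.0625 (working shown to 4 dp, full precision carried).
D = 0.0625² + 0.0625² + 0.3125² + 0.0625² + 0.25² + 0.125² + 0.0625² + 0.0625² = 0.0039 + 0.0039 + 0.0977 + 0.0039 + 0.0625 + 0.0156 + 0.0039 + 0.0039 = 0.1953.
So 1 − D = 0.8047, i.e. 0.80 to 2 decimal places.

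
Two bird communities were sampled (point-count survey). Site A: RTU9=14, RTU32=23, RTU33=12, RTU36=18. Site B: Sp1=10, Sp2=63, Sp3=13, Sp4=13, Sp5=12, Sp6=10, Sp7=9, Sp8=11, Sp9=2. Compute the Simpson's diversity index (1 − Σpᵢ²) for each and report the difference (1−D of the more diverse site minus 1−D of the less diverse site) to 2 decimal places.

0.03

Site A: N=67, proportions 0.20896, 0.34328, 0.1791, 0.26866, giving 1−D = 0.73424 (working shown to 5 dp, full precision carried).
Site B: N=143, proportions 0.06993, 0.44056, 0.09091, 0.09091, 0.08392, 0.06993, 0.06294, 0.07692, 0.01399, giving 1−D = 0.76248.
Difference = |0.73424 − 0.76248| = 0.02824, i.e. 0.03 to 2 decimal places.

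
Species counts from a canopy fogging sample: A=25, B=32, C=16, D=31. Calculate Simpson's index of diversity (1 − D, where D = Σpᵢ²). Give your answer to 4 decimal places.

0.7350

Total N = 25+32+16+31 = 104, so the proportions are 0.240385, 0.307692, 0.153846, 0.298077 (working shown to 6 dp, full precision carried).
D = 0.240385² + 0.307692² + 0.153846² + 0.298077² = 0.057785 + 0.094675 + 0.023669 + 0.088850 = 0.264978.
So 1 − D = 0.735022, i.e. 0.7350 to 4 decimal places.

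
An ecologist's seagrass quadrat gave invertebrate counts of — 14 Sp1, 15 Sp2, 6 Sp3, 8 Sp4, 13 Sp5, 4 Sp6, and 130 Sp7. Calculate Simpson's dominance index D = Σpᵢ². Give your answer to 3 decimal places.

0.488

Total N = 14+15+6+8+13+4+130 = 190, so the proportions are 0.07368, 0.07895, 0.03158, 0.04211, 0.06842, 0.02105, 0.68421 (working shown to 5 dp, full precision carried).
D = 0.07368² + 0.07895² + 0.03158² + 0.04211² + 0.06842² + 0.02105² + 0.68421² = 0.00543 + 0.00623 + 0.00100 + 0.00177 + 0.00468 + 0.00044 + 0.46814 = 0.48770.
To 3 decimal places, D = 0.488.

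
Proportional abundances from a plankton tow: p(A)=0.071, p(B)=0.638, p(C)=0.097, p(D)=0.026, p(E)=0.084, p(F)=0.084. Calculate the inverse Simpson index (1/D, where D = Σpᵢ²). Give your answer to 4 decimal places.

D = 0.071² + 0.638² + 0.097² + 0.026² + 0.084² + 0.084² = 0.0050410 + 0.4070440 + 0.0094090 + 0.0006760 + 0.0070560 + 0.0070560 = 0.4362820 (working shown to 7 dp, full precision carried).
So 1/D = 2.292095, i.e. 2.2921 to 4 decimal places.

2.2921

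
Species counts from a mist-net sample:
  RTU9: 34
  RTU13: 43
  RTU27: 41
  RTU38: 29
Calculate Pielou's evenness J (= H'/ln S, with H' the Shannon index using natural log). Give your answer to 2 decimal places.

Total N = 34+43+41+29 = 147, so the proportions are 0.2313, 0.2925, 0.2789, 0.1973 (working shown to 4 dp, full precision carried).
H' = −Σ pᵢ ln pᵢ = −((-0.3386) + (-0.3596) + (-0.3561) + (-0.3202)) = 1.3745.
With S = 4 species, ln S = 1.3863, so J = 1.3745/1.3863 = 0.9915, i.e. 0.99 to 2 decimal places.

0.99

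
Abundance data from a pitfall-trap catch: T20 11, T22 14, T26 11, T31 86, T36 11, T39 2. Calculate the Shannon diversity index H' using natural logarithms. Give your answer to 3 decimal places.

Total N = 11+14+11+86+11+2 = 135, so the proportions are 0.08148, 0.1037, 0.08148, 0.63704, 0.08148, 0.01481 (working shown to 5 dp, full precision carried).
Each pᵢ ln pᵢ term: 0.08148×(-2.50738)=-0.20430, 0.1037×(-2.26622)=-0.23502, 0.08148×(-2.50738)=-0.20430, 0.63704×(-0.45093)=-0.28726, 0.08148×(-2.50738)=-0.20430, 0.01481×(-4.21213)=-0.06240.
Sum = -1.19759, so H' = 1.198.

1.198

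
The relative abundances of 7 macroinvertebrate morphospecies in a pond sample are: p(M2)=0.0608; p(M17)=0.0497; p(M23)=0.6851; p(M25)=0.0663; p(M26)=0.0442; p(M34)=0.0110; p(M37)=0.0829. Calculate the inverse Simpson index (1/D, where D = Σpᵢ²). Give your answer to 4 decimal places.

2.0455

D = 0.0608² + 0.0497² + 0.6851² + 0.0663² + 0.0442² + 0.011² + 0.0829² = 0.0036966 + 0.0024701 + 0.4693620 + 0.0043957 + 0.0019536 + 0.0001210 + 0.0068724 = 0.4888715 (working shown to 7 dp, full precision carried).
So 1/D = 2.045527, i.e. 2.0455 to 4 decimal places.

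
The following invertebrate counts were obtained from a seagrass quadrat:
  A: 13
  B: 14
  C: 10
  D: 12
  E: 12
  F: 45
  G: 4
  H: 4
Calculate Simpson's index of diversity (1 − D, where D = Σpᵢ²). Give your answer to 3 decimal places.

0.784

Total N = 13+14+10+12+12+45+4+4 = 114, so the proportions are 0.11404, 0.12281, 0.08772, 0.10526, 0.10526, 0.39474, 0.03509, 0.03509 (working shown to 5 dp, full precision carried).
D = 0.11404² + 0.12281² + 0.08772² + 0.10526² + 0.10526² + 0.39474² + 0.03509² + 0.03509² = 0.01300 + 0.01508 + 0.00769 + 0.01108 + 0.01108 + 0.15582 + 0.00123 + 0.00123 = 0.21622.
So 1 − D = 0.78378, i.e. 0.784 to 3 decimal places.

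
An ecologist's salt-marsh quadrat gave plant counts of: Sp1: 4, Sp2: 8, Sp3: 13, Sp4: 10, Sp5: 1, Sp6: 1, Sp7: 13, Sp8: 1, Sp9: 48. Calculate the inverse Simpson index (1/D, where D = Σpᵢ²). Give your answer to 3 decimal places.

3.469

Total N = 4+8+13+10+1+1+13+1+48 = 99, so the proportions are 0.040404, 0.0808081, 0.1313131, 0.1010101, 0.010101, 0.010101, 0.1313131, 0.010101, 0.4848485 (working shown to 7 dp, full precision carried).
D = 0.040404² + 0.0808081² + 0.1313131² + 0.1010101² + 0.010101² + 0.010101² + 0.1313131² + 0.010101² + 0.4848485² = 0.0016325 + 0.0065299 + 0.0172431 + 0.0102030 + 0.0001020 + 0.0001020 + 0.0172431 + 0.0001020 + 0.2350781 = 0.2882359.
So 1/D = 3.46938, i.e. 3.469 to 3 decimal places.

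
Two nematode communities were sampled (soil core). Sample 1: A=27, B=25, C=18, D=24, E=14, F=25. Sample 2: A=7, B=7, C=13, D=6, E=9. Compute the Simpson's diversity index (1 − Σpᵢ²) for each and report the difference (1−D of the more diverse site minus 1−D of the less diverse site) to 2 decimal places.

0.04

Sample 1: N=133, proportions 0.203, 0.188, 0.1353, 0.1805, 0.1053, 0.188, giving 1−D = 0.8262 (working shown to 4 dp, full precision carried).
Sample 2: N=42, proportions 0.1667, 0.1667, 0.3095, 0.1429, 0.2143, giving 1−D = 0.7823.
Difference = |0.8262 − 0.7823| = 0.0439, i.e. 0.04 to 2 decimal places.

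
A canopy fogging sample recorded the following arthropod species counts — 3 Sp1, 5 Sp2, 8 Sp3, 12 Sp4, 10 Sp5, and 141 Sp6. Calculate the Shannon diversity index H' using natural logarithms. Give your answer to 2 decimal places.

0.84

Total N = 3+5+8+12+10+141 = 179, so the proportions are 0.0168, 0.0279, 0.0447, 0.067, 0.0559, 0.7877 (working shown to 4 dp, full precision carried).
Each pᵢ ln pᵢ term: 0.0168×(-4.0888)=-0.0685, 0.0279×(-3.5779)=-0.0999, 0.0447×(-3.1079)=-0.1389, 0.067×(-2.7025)=-0.1812, 0.0559×(-2.8848)=-0.1612, 0.7877×(-0.2386)=-0.1880.
Sum = -0.8377, so H' = 0.84.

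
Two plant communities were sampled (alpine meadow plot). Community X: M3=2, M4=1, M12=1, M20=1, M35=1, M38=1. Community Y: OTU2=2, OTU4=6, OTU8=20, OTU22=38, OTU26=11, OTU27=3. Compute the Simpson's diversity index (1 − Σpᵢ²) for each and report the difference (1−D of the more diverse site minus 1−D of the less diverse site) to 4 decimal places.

Community X: N=7, proportions 0.2857143, 0.1428571, 0.1428571, 0.1428571, 0.1428571, 0.1428571, giving 1−D = 0.8163265 (working shown to 7 dp, full precision carried).
Community Y: N=80, proportions 0.025, 0.075, 0.25, 0.475, 0.1375, 0.0375, giving 1−D = 0.6853125.
Difference = |0.8163265 − 0.6853125| = 0.1310140, i.e. 0.1310 to 4 decimal places.

0.1310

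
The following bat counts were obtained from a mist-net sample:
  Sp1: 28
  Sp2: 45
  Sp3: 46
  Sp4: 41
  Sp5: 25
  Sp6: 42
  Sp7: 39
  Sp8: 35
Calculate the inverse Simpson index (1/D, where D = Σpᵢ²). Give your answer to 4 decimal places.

7.7166

Total N = 28+45+46+41+25+42+39+35 = 301, so the proportions are 0.09302326, 0.14950166, 0.15282392, 0.13621262, 0.08305648, 0.13953488, 0.12956811, 0.11627907 (working shown to 8 dp, full precision carried).
D = 0.09302326² + 0.14950166² + 0.15282392² + 0.13621262² + 0.08305648² + 0.13953488² + 0.12956811² + 0.11627907² = 0.00865333 + 0.02235075 + 0.02335515 + 0.01855388 + 0.00689838 + 0.01946998 + 0.01678789 + 0.01352082 = 0.12959018.
So 1/D = 7.716634, i.e. 7.7166 to 4 decimal places.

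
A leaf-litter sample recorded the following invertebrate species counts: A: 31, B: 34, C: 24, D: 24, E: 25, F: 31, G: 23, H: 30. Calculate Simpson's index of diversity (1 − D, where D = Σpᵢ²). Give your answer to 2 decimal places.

Total N = 31+34+24+24+25+31+23+30 = 222, so the proportions are 0.1396, 0.1532, 0.1081, 0.1081, 0.1126, 0.1396, 0.1036, 0.1351 (working shown to 4 dp, full precision carried).
D = 0.1396² + 0.1532² + 0.1081² + 0.1081² + 0.1126² + 0.1396² + 0.1036² + 0.1351² = 0.0195 + 0.0235 + 0.0117 + 0.0117 + 0.0127 + 0.0195 + 0.0107 + 0.0183 = 0.1275.
So 1 − D = 0.8725, i.e. 0.87 to 2 decimal places.

0.87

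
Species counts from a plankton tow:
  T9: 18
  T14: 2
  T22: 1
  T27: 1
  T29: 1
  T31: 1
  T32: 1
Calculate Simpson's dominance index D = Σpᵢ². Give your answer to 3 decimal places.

Total N = 18+2+1+1+1+1+1 = 25, so the proportions are 0.72, 0.08, 0.04, 0.04, 0.04, 0.04, 0.04 (working shown to 5 dp, full precision carried).
D = 0.72² + 0.08² + 0.04² + 0.04² + 0.04² + 0.04² + 0.04² = 0.51840 + 0.00640 + 0.00160 + 0.00160 + 0.00160 + 0.00160 + 0.00160 = 0.53280.
To 3 decimal places, D = 0.533.

0.533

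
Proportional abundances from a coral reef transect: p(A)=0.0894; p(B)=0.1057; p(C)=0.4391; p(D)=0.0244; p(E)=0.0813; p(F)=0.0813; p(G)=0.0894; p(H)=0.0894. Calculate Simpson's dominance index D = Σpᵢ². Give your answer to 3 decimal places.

D = 0.0894² + 0.1057² + 0.4391² + 0.0244² + 0.0813² + 0.0813² + 0.0894² + 0.0894² = 0.00799 + 0.01117 + 0.19281 + 0.00060 + 0.00661 + 0.00661 + 0.00799 + 0.00799 = 0.24177 (working shown to 5 dp, full precision carried).
To 3 decimal places, D = 0.242.

0.242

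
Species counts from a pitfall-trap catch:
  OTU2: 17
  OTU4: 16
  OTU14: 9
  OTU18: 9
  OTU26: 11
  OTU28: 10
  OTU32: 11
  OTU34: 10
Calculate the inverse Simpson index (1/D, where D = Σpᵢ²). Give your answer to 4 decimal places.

7.5274

Total N = 17+16+9+9+11+10+11+10 = 93, so the proportions are 0.1827957, 0.17204301, 0.09677419, 0.09677419, 0.11827957, 0.10752688, 0.11827957, 0.10752688 (working shown to 8 dp, full precision carried).
D = 0.1827957² + 0.17204301² + 0.09677419² + 0.09677419² + 0.11827957² + 0.10752688² + 0.11827957² + 0.10752688² = 0.03341427 + 0.02959880 + 0.00936524 + 0.00936524 + 0.01399006 + 0.01156203 + 0.01399006 + 0.01156203 = 0.13284773.
So 1/D = 7.527415, i.e. 7.5274 to 4 decimal places.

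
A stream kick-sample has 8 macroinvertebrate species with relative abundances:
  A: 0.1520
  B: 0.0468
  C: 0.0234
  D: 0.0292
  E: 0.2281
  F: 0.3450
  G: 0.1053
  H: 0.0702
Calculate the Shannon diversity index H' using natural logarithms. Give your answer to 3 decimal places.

Each pᵢ ln pᵢ term (working shown to 5 dp, full precision carried): 0.152×(-1.88387)=-0.28635, 0.0468×(-3.06187)=-0.14330, 0.0234×(-3.75502)=-0.08787, 0.0292×(-3.53359)=-0.10318, 0.2281×(-1.47797)=-0.33713, 0.345×(-1.06421)=-0.36715, 0.1053×(-2.25094)=-0.23702, 0.0702×(-2.65641)=-0.18648.
Sum = -1.74847, so H' = 1.748.

1.748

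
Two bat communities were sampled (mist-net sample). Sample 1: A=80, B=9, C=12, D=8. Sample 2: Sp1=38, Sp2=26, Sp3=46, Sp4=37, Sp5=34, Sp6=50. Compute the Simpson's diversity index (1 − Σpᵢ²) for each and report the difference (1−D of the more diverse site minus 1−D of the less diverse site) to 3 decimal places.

Sample 1: N=109, proportions 0.73394, 0.08257, 0.11009, 0.07339, giving 1−D = 0.43700 (working shown to 5 dp, full precision carried).
Sample 2: N=231, proportions 0.1645, 0.11255, 0.19913, 0.16017, 0.14719, 0.21645, giving 1−D = 0.82645.
Difference = |0.43700 − 0.82645| = 0.38945, i.e. 0.389 to 3 decimal places.

0.389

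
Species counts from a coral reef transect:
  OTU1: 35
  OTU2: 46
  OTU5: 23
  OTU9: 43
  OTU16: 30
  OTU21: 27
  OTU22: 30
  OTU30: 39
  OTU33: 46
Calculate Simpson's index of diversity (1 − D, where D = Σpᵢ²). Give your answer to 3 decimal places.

0.883

Total N = 35+46+23+43+30+27+30+39+46 = 319, so the proportions are 0.10972, 0.1442, 0.0721, 0.1348, 0.09404, 0.08464, 0.09404, 0.12226, 0.1442 (working shown to 5 dp, full precision carried).
D = 0.10972² + 0.1442² + 0.0721² + 0.1348² + 0.09404² + 0.08464² + 0.09404² + 0.12226² + 0.1442² = 0.01204 + 0.02079 + 0.00520 + 0.01817 + 0.00884 + 0.00716 + 0.00884 + 0.01495 + 0.02079 = 0.11679.
So 1 − D = 0.88321, i.e. 0.883 to 3 decimal places.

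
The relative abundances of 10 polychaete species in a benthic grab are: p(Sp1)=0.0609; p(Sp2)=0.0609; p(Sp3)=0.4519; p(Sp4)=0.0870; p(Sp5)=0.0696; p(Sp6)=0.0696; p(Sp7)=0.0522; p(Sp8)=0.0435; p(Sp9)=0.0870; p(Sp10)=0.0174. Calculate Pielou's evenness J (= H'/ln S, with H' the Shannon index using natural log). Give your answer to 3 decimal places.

0.806

H' = −Σ pᵢ ln pᵢ = −((-0.17043) + (-0.17043) + (-0.35894) + (-0.21244) + (-0.18548) + (-0.18548) + (-0.15413) + (-0.13637) + (-0.21244) + (-0.07049)) = 1.85664 (working shown to 5 dp, full precision carried).
With S = 10 species, ln S = 2.30259, so J = 1.85664/2.30259 = 0.80633, i.e. 0.806 to 3 decimal places.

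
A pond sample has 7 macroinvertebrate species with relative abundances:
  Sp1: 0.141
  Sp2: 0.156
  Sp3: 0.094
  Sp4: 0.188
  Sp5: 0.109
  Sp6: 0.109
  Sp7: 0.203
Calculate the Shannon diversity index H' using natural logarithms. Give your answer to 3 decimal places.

Each pᵢ ln pᵢ term (working shown to 5 dp, full precision carried): 0.141×(-1.95900)=-0.27622, 0.156×(-1.85790)=-0.28983, 0.094×(-2.36446)=-0.22226, 0.188×(-1.67131)=-0.31421, 0.109×(-2.21641)=-0.24159, 0.109×(-2.21641)=-0.24159, 0.203×(-1.59455)=-0.32369.
Sum = -1.90939, so H' = 1.909.

1.909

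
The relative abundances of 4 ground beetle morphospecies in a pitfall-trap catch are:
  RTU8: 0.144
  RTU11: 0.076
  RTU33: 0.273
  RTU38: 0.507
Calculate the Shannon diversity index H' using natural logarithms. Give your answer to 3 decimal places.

1.174

Each pᵢ ln pᵢ term (working shown to 5 dp, full precision carried): 0.144×(-1.93794)=-0.27906, 0.076×(-2.57702)=-0.19585, 0.273×(-1.29828)=-0.35443, 0.507×(-0.67924)=-0.34438.
Sum = -1.17373, so H' = 1.174.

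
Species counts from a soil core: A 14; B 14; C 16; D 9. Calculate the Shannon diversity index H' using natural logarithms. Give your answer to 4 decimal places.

1.3660

Total N = 14+14+16+9 = 53, so the proportions are 0.264151, 0.264151, 0.301887, 0.169811 (working shown to 6 dp, full precision carried).
Each pᵢ ln pᵢ term: 0.264151×(-1.331235)=-0.351647, 0.264151×(-1.331235)=-0.351647, 0.301887×(-1.197703)=-0.361571, 0.169811×(-1.773067)=-0.301087.
Sum = -1.365951, so H' = 1.3660.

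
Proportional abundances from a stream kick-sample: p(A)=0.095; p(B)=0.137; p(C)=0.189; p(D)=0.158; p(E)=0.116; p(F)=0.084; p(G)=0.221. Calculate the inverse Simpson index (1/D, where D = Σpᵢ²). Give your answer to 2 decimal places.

6.34

D = 0.095² + 0.137² + 0.189² + 0.158² + 0.116² + 0.084² + 0.221² = 0.009025 + 0.018769 + 0.035721 + 0.024964 + 0.013456 + 0.007056 + 0.048841 = 0.157832 (working shown to 6 dp, full precision carried).
So 1/D = 6.3359, i.e. 6.34 to 2 decimal places.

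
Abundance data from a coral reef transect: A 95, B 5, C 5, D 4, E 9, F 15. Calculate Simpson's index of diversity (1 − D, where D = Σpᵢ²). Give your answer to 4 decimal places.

Total N = 95+5+5+4+9+15 = 133, so the proportions are 0.714286, 0.037594, 0.037594, 0.030075, 0.067669, 0.112782 (working shown to 6 dp, full precision carried).
D = 0.714286² + 0.037594² + 0.037594² + 0.030075² + 0.067669² + 0.112782² = 0.510204 + 0.001413 + 0.001413 + 0.000905 + 0.004579 + 0.012720 = 0.531234.
So 1 − D = 0.468766, i.e. 0.4688 to 4 decimal places.

0.4688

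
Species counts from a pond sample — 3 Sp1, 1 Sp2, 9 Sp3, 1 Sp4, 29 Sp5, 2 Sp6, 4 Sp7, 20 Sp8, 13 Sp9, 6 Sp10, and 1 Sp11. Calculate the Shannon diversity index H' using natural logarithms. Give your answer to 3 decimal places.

1.886

Total N = 3+1+9+1+29+2+4+20+13+6+1 = 89, so the proportions are 0.03371, 0.01124, 0.10112, 0.01124, 0.32584, 0.02247, 0.04494, 0.22472, 0.14607, 0.06742, 0.01124 (working shown to 5 dp, full precision carried).
Each pᵢ ln pᵢ term: 0.03371×(-3.39002)=-0.11427, 0.01124×(-4.48864)=-0.05043, 0.10112×(-2.29141)=-0.23172, 0.01124×(-4.48864)=-0.05043, 0.32584×(-1.12134)=-0.36538, 0.02247×(-3.79549)=-0.08529, 0.04494×(-3.10234)=-0.13943, 0.22472×(-1.49290)=-0.33548, 0.14607×(-1.92369)=-0.28099, 0.06742×(-2.69688)=-0.18181, 0.01124×(-4.48864)=-0.05043.
Sum = -1.88568, so H' = 1.886.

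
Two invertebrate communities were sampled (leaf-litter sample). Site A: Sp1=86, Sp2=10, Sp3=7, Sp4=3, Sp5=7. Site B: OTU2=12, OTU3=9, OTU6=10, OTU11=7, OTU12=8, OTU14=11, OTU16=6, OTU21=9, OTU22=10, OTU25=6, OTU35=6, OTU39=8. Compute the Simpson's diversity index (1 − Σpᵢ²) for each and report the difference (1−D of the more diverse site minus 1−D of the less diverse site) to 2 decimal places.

0.51

Site A: N=113, proportions 0.76106, 0.0885, 0.06195, 0.02655, 0.06195, giving 1−D = 0.40457 (working shown to 5 dp, full precision carried).
Site B: N=102, proportions 0.11765, 0.08824, 0.09804, 0.06863, 0.07843, 0.10784, 0.05882, 0.08824, 0.09804, 0.05882, 0.05882, 0.07843, giving 1−D = 0.91234.
Difference = |0.40457 − 0.91234| = 0.50777, i.e. 0.51 to 2 decimal places.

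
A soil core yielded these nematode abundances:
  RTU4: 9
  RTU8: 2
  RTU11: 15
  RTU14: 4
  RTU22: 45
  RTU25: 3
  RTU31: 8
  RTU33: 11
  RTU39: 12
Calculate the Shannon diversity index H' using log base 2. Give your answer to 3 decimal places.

Total N = 9+2+15+4+45+3+8+11+12 = 109, so the proportions are 0.08257, 0.01835, 0.13761, 0.0367, 0.41284, 0.02752, 0.07339, 0.10092, 0.11009 (working shown to 5 dp, full precision carried).
Each pᵢ log₂ pᵢ term: 0.08257×(-3.59826)=-0.29710, 0.01835×(-5.76818)=-0.10584, 0.13761×(-2.86129)=-0.39376, 0.0367×(-4.76818)=-0.17498, 0.41284×(-1.27633)=-0.52693, 0.02752×(-5.18322)=-0.14266, 0.07339×(-3.76818)=-0.27656, 0.10092×(-3.30875)=-0.33391, 0.11009×(-3.18322)=-0.35045.
Sum = -2.60218, so H' = 2.602.

2.602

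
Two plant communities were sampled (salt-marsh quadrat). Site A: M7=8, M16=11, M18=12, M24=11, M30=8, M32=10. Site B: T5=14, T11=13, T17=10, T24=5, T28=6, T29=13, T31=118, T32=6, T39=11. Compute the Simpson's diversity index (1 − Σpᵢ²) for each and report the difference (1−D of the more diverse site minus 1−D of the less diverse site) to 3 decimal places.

0.214

Site A: N=60, proportions 0.1333333, 0.1833333, 0.2, 0.1833333, 0.1333333, 0.1666667, giving 1−D = 0.8294444 (working shown to 7 dp, full precision carried).
Site B: N=196, proportions 0.0714286, 0.0663265, 0.0510204, 0.0255102, 0.0306122, 0.0663265, 0.6020408, 0.0306122, 0.0561224, giving 1−D = 0.6153686.
Difference = |0.8294444 − 0.6153686| = 0.2140758, i.e. 0.214 to 3 decimal places.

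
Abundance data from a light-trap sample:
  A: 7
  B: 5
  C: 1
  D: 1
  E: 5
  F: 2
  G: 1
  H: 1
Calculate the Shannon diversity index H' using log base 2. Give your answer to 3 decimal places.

2.573

Total N = 7+5+1+1+5+2+1+1 = 23, so the proportions are 0.30435, 0.21739, 0.04348, 0.04348, 0.21739, 0.08696, 0.04348, 0.04348 (working shown to 5 dp, full precision carried).
Each pᵢ log₂ pᵢ term: 0.30435×(-1.71621)=-0.52232, 0.21739×(-2.20163)=-0.47862, 0.04348×(-4.52356)=-0.19668, 0.04348×(-4.52356)=-0.19668, 0.21739×(-2.20163)=-0.47862, 0.08696×(-3.52356)=-0.30640, 0.04348×(-4.52356)=-0.19668, 0.04348×(-4.52356)=-0.19668.
Sum = -2.57266, so H' = 2.573.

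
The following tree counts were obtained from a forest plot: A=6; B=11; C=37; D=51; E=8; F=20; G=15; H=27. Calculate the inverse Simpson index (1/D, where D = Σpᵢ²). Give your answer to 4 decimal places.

Total N = 6+11+37+51+8+20+15+27 = 175, so the proportions are 0.03428571, 0.06285714, 0.21142857, 0.29142857, 0.04571429, 0.11428571, 0.08571429, 0.15428571 (working shown to 8 dp, full precision carried).
D = 0.03428571² + 0.06285714² + 0.21142857² + 0.29142857² + 0.04571429² + 0.11428571² + 0.08571429² + 0.15428571² = 0.00117551 + 0.00395102 + 0.04470204 + 0.08493061 + 0.00208980 + 0.01306122 + 0.00734694 + 0.02380408 = 0.18106122.
So 1/D = 5.522994, i.e. 5.5230 to 4 decimal places.

5.5230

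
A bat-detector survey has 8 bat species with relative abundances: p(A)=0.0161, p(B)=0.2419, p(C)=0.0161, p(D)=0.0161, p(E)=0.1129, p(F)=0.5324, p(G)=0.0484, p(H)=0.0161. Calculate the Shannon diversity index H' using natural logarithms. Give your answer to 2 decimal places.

1.34

Each pᵢ ln pᵢ term (working shown to 4 dp, full precision carried): 0.0161×(-4.1289)=-0.0665, 0.2419×(-1.4192)=-0.3433, 0.0161×(-4.1289)=-0.0665, 0.0161×(-4.1289)=-0.0665, 0.1129×(-2.1813)=-0.2463, 0.5324×(-0.6304)=-0.3356, 0.0484×(-3.0283)=-0.1466, 0.0161×(-4.1289)=-0.0665.
Sum = -1.3377, so H' = 1.34.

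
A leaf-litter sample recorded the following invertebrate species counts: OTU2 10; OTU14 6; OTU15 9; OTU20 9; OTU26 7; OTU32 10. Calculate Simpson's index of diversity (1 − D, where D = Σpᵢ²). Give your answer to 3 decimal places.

Total N = 10+6+9+9+7+10 = 51, so the proportions are 0.19608, 0.11765, 0.17647, 0.17647, 0.13725, 0.19608 (working shown to 5 dp, full precision carried).
D = 0.19608² + 0.11765² + 0.17647² + 0.17647² + 0.13725² + 0.19608² = 0.03845 + 0.01384 + 0.03114 + 0.03114 + 0.01884 + 0.03845 = 0.17186.
So 1 − D = 0.82814, i.e. 0.828 to 3 decimal places.

0.828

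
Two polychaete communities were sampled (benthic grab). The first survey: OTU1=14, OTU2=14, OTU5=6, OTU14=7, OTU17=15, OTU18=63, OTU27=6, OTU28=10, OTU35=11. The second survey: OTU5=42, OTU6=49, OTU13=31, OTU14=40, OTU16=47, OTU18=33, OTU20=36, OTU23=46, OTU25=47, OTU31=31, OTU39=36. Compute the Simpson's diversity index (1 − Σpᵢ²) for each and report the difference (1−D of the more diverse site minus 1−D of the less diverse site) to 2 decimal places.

0.14

The first survey: N=146, proportions 0.0959, 0.0959, 0.0411, 0.0479, 0.1027, 0.4315, 0.0411, 0.0685, 0.0753, giving 1−D = 0.7688 (working shown to 4 dp, full precision carried).
The second survey: N=438, proportions 0.0959, 0.1119, 0.0708, 0.0913, 0.1073, 0.0753, 0.0822, 0.105, 0.1073, 0.0708, 0.0822, giving 1−D = 0.9067.
Difference = |0.7688 − 0.9067| = 0.1379, i.e. 0.14 to 2 decimal places.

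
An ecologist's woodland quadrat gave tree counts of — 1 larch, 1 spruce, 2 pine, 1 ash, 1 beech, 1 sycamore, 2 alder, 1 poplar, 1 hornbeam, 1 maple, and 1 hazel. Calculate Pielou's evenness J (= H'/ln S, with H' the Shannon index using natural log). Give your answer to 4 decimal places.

Total N = 1+1+2+1+1+1+2+1+1+1+1 = 13, so the proportions are 0.076923, 0.076923, 0.153846, 0.076923, 0.076923, 0.076923, 0.153846, 0.076923, 0.076923, 0.076923, 0.076923 (working shown to 6 dp, full precision carried).
H' = −Σ pᵢ ln pᵢ = −((-0.197304) + (-0.197304) + (-0.287970) + (-0.197304) + (-0.197304) + (-0.197304) + (-0.287970) + (-0.197304) + (-0.197304) + (-0.197304) + (-0.197304)) = 2.351673.
With S = 11 species, ln S = 2.397895, so J = 2.351673/2.397895 = 0.980724, i.e. 0.9807 to 4 decimal places.

0.9807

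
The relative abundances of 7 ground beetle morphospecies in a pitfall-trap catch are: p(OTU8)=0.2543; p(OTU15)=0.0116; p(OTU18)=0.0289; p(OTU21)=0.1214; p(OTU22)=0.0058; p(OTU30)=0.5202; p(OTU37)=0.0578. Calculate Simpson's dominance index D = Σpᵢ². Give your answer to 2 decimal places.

0.35

D = 0.2543² + 0.0116² + 0.0289² + 0.1214² + 0.0058² + 0.5202² + 0.0578² = 0.0647 + 0.0001 + 0.0008 + 0.0147 + 0.0000 + 0.2706 + 0.0033 = 0.3544 (working shown to 4 dp, full precision carried).
To 2 decimal places, D = 0.35.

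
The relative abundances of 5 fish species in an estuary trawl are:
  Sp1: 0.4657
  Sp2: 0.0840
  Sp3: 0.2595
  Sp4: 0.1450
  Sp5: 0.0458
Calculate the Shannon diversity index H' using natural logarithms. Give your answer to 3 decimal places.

Each pᵢ ln pᵢ term (working shown to 5 dp, full precision carried): 0.4657×(-0.76421)=-0.35589, 0.084×(-2.47694)=-0.20806, 0.2595×(-1.34900)=-0.35007, 0.145×(-1.93102)=-0.28000, 0.0458×(-3.08347)=-0.14122.
Sum = -1.33524, so H' = 1.335.

1.335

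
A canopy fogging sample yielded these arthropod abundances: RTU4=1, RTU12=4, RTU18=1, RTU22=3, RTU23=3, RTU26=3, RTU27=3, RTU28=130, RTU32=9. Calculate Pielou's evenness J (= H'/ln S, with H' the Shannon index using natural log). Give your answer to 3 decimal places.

0.355

Total N = 1+4+1+3+3+3+3+130+9 = 157, so the proportions are 0.00637, 0.02548, 0.00637, 0.01911, 0.01911, 0.01911, 0.01911, 0.82803, 0.05732 (working shown to 5 dp, full precision carried).
H' = −Σ pᵢ ln pᵢ = −((-0.03221) + (-0.09350) + (-0.03221) + (-0.07562) + (-0.07562) + (-0.07562) + (-0.07562) + (-0.15626) + (-0.16389)) = 0.78056.
With S = 9 species, ln S = 2.19722, so J = 0.78056/2.19722 = 0.35525, i.e. 0.355 to 3 decimal places.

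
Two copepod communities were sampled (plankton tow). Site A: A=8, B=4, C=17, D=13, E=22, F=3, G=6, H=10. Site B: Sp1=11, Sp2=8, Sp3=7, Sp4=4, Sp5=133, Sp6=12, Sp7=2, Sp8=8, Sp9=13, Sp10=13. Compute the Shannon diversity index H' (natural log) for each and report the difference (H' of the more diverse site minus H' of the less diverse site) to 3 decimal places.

0.472

Site A: N=83, proportions 0.0963855, 0.0481928, 0.2048193, 0.1566265, 0.2650602, 0.0361446, 0.0722892, 0.1204819, giving H' = 1.9036014 (working shown to 7 dp, full precision carried).
Site B: N=211, proportions 0.0521327, 0.0379147, 0.0331754, 0.0189573, 0.6303318, 0.056872, 0.0094787, 0.0379147, 0.0616114, 0.0616114, giving H' = 1.4318356.
Difference = |1.9036014 − 1.4318356| = 0.4717658, i.e. 0.472 to 3 decimal places.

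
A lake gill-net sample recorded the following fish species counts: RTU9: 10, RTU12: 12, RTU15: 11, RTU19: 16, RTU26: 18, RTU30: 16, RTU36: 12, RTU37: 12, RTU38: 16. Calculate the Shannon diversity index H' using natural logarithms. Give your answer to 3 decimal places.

2.178

Total N = 10+12+11+16+18+16+12+12+16 = 123, so the proportions are 0.0813, 0.09756, 0.08943, 0.13008, 0.14634, 0.13008, 0.09756, 0.09756, 0.13008 (working shown to 5 dp, full precision carried).
Each pᵢ ln pᵢ term: 0.0813×(-2.50960)=-0.20403, 0.09756×(-2.32728)=-0.22705, 0.08943×(-2.41429)=-0.21591, 0.13008×(-2.03960)=-0.26531, 0.14634×(-1.92181)=-0.28124, 0.13008×(-2.03960)=-0.26531, 0.09756×(-2.32728)=-0.22705, 0.09756×(-2.32728)=-0.22705, 0.13008×(-2.03960)=-0.26531.
Sum = -2.17828, so H' = 2.178.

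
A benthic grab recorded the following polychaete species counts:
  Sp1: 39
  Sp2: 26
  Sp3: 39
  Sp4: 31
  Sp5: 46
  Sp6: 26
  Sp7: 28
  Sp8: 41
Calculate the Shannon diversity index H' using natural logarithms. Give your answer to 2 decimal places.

2.06

Total N = 39+26+39+31+46+26+28+41 = 276, so the proportions are 0.1413, 0.0942, 0.1413, 0.1123, 0.1667, 0.0942, 0.1014, 0.1486 (working shown to 4 dp, full precision carried).
Each pᵢ ln pᵢ term: 0.1413×(-1.9568)=-0.2765, 0.0942×(-2.3623)=-0.2225, 0.1413×(-1.9568)=-0.2765, 0.1123×(-2.1864)=-0.2456, 0.1667×(-1.7918)=-0.2986, 0.0942×(-2.3623)=-0.2225, 0.1014×(-2.2882)=-0.2321, 0.1486×(-1.9068)=-0.2833.
Sum = -2.0577, so H' = 2.06.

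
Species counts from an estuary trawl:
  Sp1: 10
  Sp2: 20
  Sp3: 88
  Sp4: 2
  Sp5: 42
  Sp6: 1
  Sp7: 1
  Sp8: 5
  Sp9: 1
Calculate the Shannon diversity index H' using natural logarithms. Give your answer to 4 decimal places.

Total N = 10+20+88+2+42+1+1+5+1 = 170, so the proportions are 0.058824, 0.117647, 0.517647, 0.011765, 0.247059, 0.005882, 0.005882, 0.029412, 0.005882 (working shown to 6 dp, full precision carried).
Each pᵢ ln pᵢ term: 0.058824×(-2.833213)=-0.166660, 0.117647×(-2.140066)=-0.251772, 0.517647×(-0.658462)=-0.340851, 0.011765×(-4.442651)=-0.052266, 0.247059×(-1.398129)=-0.345420, 0.005882×(-5.135798)=-0.030211, 0.005882×(-5.135798)=-0.030211, 0.029412×(-3.526361)=-0.103716, 0.005882×(-5.135798)=-0.030211.
Sum = -1.351318, so H' = 1.3513.

1.3513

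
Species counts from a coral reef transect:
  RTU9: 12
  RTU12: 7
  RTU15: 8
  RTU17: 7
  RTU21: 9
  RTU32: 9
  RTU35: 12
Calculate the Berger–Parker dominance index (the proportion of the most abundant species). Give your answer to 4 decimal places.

Total N = 12+7+8+7+9+9+12 = 64, so the proportions are 0.1875, 0.109375, 0.125, 0.109375, 0.140625, 0.140625, 0.1875 (working shown to 6 dp, full precision carried).
The largest proportion is 0.1875, i.e. d = 0.1875 to 4 decimal places.

0.1875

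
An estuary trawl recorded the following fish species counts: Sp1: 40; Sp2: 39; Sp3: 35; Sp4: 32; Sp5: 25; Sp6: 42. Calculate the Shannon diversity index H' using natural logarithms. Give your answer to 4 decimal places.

1.7781

Total N = 40+39+35+32+25+42 = 213, so the proportions are 0.187793, 0.183099, 0.164319, 0.150235, 0.117371, 0.197183 (working shown to 6 dp, full precision carried).
Each pᵢ ln pᵢ term: 0.187793×(-1.672413)=-0.314068, 0.183099×(-1.697731)=-0.310852, 0.164319×(-1.805944)=-0.296751, 0.150235×(-1.895556)=-0.284778, 0.117371×(-2.142416)=-0.251457, 0.197183×(-1.623623)=-0.320151.
Sum = -1.778058, so H' = 1.7781.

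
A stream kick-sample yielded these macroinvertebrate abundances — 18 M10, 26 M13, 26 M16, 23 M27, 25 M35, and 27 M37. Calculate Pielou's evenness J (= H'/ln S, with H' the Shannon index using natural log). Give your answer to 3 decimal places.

Total N = 18+26+26+23+25+27 = 145, so the proportions are 0.12414, 0.17931, 0.17931, 0.15862, 0.17241, 0.18621 (working shown to 5 dp, full precision carried).
H' = −Σ pᵢ ln pᵢ = −((-0.25900) + (-0.30817) + (-0.30817) + (-0.29206) + (-0.30308) + (-0.31299)) = 1.78347.
With S = 6 species, ln S = 1.79176, so J = 1.78347/1.79176 = 0.99537, i.e. 0.995 to 3 decimal places.

0.995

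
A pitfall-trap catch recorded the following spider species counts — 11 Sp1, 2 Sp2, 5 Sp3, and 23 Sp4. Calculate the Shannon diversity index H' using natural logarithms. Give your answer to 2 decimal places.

1.08

Total N = 11+2+5+23 = 41, so the proportions are 0.2683, 0.0488, 0.122, 0.561 (working shown to 4 dp, full precision carried).
Each pᵢ ln pᵢ term: 0.2683×(-1.3157)=-0.3530, 0.0488×(-3.0204)=-0.1473, 0.122×(-2.1041)=-0.2566, 0.561×(-0.5781)=-0.3243.
Sum = -1.0812, so H' = 1.08.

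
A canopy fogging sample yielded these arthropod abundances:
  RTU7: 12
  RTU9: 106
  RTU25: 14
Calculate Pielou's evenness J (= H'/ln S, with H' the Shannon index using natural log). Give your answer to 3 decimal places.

Total N = 12+106+14 = 132, so the proportions are 0.09091, 0.80303, 0.10606 (working shown to 5 dp, full precision carried).
H' = −Σ pᵢ ln pᵢ = −((-0.21799) + (-0.17615) + (-0.23797)) = 0.63212.
With S = 3 species, ln S = 1.09861, so J = 0.63212/1.09861 = 0.57538, i.e. 0.575 to 3 decimal places.

0.575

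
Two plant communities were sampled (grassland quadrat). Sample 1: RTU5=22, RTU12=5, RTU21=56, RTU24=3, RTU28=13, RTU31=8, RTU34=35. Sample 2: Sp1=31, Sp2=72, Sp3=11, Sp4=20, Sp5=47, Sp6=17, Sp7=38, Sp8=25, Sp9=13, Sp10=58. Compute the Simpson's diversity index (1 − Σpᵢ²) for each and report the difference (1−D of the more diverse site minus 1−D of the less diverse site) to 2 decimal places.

0.12

Sample 1: N=142, proportions 0.15493, 0.03521, 0.39437, 0.02113, 0.09155, 0.05634, 0.24648, giving 1−D = 0.74648 (working shown to 5 dp, full precision carried).
Sample 2: N=332, proportions 0.09337, 0.21687, 0.03313, 0.06024, 0.14157, 0.0512, 0.11446, 0.0753, 0.03916, 0.1747, giving 1−D = 0.86604.
Difference = |0.74648 − 0.86604| = 0.11956, i.e. 0.12 to 2 decimal places.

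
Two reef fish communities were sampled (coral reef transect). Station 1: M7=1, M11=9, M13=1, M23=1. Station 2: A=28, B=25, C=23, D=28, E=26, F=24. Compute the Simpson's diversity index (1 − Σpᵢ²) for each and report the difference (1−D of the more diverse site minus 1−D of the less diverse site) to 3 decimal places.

0.416

Station 1: N=12, proportions 0.083333, 0.75, 0.083333, 0.083333, giving 1−D = 0.416667 (working shown to 6 dp, full precision carried).
Station 2: N=154, proportions 0.181818, 0.162338, 0.149351, 0.181818, 0.168831, 0.155844, giving 1−D = 0.832434.
Difference = |0.416667 − 0.832434| = 0.415767, i.e. 0.416 to 3 decimal places.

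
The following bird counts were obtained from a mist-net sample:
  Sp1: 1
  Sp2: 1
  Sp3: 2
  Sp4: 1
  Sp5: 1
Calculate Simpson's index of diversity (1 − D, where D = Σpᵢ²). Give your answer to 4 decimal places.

Total N = 1+1+2+1+1 = 6, so the proportions are 0.166667, 0.166667, 0.333333, 0.166667, 0.166667 (working shown to 6 dp, full precision carried).
D = 0.166667² + 0.166667² + 0.333333² + 0.166667² + 0.166667² = 0.027778 + 0.027778 + 0.111111 + 0.027778 + 0.027778 = 0.222222.
So 1 − D = 0.777778, i.e. 0.7778 to 4 decimal places.

0.7778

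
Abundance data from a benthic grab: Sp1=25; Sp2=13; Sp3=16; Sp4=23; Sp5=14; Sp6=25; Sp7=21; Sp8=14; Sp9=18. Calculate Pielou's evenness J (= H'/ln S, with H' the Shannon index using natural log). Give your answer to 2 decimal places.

0.99

Total N = 25+13+16+23+14+25+21+14+18 = 169, so the proportions are 0.1479, 0.0769, 0.0947, 0.1361, 0.0828, 0.1479, 0.1243, 0.0828, 0.1065 (working shown to 4 dp, full precision carried).
H' = −Σ pᵢ ln pᵢ = −((-0.2827) + (-0.1973) + (-0.2232) + (-0.2714) + (-0.2063) + (-0.2827) + (-0.2591) + (-0.2063) + (-0.2385)) = 2.1676.
With S = 9 species, ln S = 2.1972, so J = 2.1676/2.1972 = 0.9865, i.e. 0.99 to 2 decimal places.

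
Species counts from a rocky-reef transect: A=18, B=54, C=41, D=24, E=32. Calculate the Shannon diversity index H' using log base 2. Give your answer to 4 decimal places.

2.2203

Total N = 18+54+41+24+32 = 169, so the proportions are 0.106509, 0.319527, 0.242604, 0.142012, 0.189349 (working shown to 6 dp, full precision carried).
Each pᵢ log₂ pᵢ term: 0.106509×(-3.230954)=-0.344125, 0.319527×(-1.645992)=-0.525938, 0.242604×(-2.043327)=-0.495718, 0.142012×(-2.815917)=-0.399894, 0.189349×(-2.400879)=-0.454604.
Sum = -2.220280, so H' = 2.2203.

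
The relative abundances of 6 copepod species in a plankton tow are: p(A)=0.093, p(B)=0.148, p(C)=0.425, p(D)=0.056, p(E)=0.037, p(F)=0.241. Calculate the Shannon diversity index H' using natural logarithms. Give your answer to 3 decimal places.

Each pᵢ ln pᵢ term (working shown to 5 dp, full precision carried): 0.093×(-2.37516)=-0.22089, 0.148×(-1.91054)=-0.28276, 0.425×(-0.85567)=-0.36366, 0.056×(-2.88240)=-0.16141, 0.037×(-3.29684)=-0.12198, 0.241×(-1.42296)=-0.34293.
Sum = -1.49364, so H' = 1.494.

1.494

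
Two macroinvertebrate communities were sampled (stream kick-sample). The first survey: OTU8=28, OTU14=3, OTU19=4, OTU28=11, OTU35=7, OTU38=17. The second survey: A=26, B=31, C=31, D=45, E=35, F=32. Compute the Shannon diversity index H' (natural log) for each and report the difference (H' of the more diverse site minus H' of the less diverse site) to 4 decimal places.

The first survey: N=70, proportions 0.4, 0.042857, 0.057143, 0.157143, 0.1, 0.242857, giving H' = 1.529844 (working shown to 6 dp, full precision carried).
The second survey: N=200, proportions 0.13, 0.155, 0.155, 0.225, 0.175, 0.16, giving H' = 1.777026.
Difference = |1.529844 − 1.777026| = 0.247182, i.e. 0.2472 to 4 decimal places.

0.2472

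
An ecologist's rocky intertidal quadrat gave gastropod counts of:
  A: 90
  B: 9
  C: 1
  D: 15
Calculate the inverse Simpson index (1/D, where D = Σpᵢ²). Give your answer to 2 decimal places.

Total N = 90+9+1+15 = 115, so the proportions are 0.78261, 0.07826, 0.0087, 0.13043 (working shown to 5 dp, full precision carried).
D = 0.78261² + 0.07826² + 0.0087² + 0.13043² = 0.61248 + 0.00612 + 0.00008 + 0.01701 = 0.63569.
So 1/D = 1.5731, i.e. 1.57 to 2 decimal places.

1.57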